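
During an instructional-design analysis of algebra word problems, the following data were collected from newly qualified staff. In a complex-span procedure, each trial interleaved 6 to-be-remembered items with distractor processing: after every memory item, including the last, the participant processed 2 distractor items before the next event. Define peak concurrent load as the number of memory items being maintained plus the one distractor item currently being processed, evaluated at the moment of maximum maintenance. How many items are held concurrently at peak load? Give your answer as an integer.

7

Maintenance is greatest during the distractor(s) after memory item 6: all 6 memory items are being held.
One distractor item is concurrently being processed.
Peak concurrent load = 6 + 1 = 7 items.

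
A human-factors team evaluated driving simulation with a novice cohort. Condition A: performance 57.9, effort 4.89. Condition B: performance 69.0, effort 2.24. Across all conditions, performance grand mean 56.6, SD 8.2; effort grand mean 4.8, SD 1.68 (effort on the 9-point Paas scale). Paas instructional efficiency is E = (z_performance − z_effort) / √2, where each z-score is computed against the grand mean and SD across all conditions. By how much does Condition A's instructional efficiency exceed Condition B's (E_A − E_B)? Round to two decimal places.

-2.07

Condition A: z_P = (57.9 − 56.6)/8.2 = 0.1585; z_E = (4.89 − 4.8)/1.68 = 0.0536; E_A = (0.1585 − 0.0536)/√2 = 0.0742.
Condition B: z_P = (69.0 − 56.6)/8.2 = 1.5122; z_E = (2.24 − 4.8)/1.68 = -1.5238; E_B = (1.5122 − (-1.5238))/√2 = 2.1468.
E_A − E_B = 0.0742 − 2.1468 = -2.0726 ≈ -2.07.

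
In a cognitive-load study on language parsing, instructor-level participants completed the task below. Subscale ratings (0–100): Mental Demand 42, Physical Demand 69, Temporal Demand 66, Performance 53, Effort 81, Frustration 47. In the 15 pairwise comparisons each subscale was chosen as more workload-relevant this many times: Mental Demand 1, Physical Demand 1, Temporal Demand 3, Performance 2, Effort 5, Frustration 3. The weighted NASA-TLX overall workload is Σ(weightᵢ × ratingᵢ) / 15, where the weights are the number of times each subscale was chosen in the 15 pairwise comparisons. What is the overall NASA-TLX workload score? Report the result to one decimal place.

64.1

The tallies are the weights (they sum to 15).
Weighted sum = 1·42 + 1·69 + 3·66 + 2·53 + 5·81 + 3·47
            = 42 + 69 + 198 + 106 + 405 + 141 = 961.
Overall workload = 961 / 15 = 64.0667 ≈ 64.1.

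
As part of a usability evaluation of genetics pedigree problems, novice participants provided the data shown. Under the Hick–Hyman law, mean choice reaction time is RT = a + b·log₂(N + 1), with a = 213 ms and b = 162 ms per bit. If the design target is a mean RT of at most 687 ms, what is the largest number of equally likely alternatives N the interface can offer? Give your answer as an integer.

6

Set 213 + 162·log₂(N + 1) ≤ 687.
log₂(N + 1) ≤ (687 − 213) / 162 = 2.9259.
N + 1 ≤ 2^2.9259 = 7.5995.
N ≤ 6.5995, so the largest integer N is 6.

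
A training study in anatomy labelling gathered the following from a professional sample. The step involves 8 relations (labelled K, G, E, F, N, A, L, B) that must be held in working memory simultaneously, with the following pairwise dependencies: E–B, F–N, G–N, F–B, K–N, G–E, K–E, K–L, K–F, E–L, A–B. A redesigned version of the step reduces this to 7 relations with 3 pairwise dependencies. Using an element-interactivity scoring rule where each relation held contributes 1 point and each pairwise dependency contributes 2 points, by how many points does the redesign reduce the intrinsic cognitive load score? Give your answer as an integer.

17

Original: 8 × 1 + 11 × 2 = 8 + 22 = 30.
Redesigned: 7 × 1 + 3 × 2 = 7 + 6 = 13.
Reduction = 30 − 13 = 17.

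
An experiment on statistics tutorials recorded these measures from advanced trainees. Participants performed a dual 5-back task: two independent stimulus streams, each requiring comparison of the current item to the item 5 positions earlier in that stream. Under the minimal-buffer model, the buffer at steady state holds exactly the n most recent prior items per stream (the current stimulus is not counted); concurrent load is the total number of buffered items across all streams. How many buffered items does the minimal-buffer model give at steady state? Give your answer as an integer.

10

Each stream's buffer holds its 5 most recent prior items.
Two independent streams: 2 × 5 = 10 buffered items at steady state.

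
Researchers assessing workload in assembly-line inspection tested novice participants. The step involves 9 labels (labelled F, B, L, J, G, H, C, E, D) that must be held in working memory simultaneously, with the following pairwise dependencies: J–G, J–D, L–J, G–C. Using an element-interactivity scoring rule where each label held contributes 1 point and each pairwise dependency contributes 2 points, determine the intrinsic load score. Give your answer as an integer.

Count of labels held simultaneously: 9.
Count of pairwise dependencies listed: 4.
Element contribution: 9 × 1 = 9.
Interaction contribution: 4 × 2 = 8.
Intrinsic load = 9 + 8 = 17.

17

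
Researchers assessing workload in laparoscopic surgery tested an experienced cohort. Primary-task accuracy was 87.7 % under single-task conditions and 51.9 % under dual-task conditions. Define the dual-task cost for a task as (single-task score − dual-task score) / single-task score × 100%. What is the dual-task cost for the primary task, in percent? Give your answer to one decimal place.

40.8

Cost = (87.7 − 51.9) / 87.7 × 100%
     = 35.8000 / 87.7 × 100% = 40.8210%.
≈ 40.8%.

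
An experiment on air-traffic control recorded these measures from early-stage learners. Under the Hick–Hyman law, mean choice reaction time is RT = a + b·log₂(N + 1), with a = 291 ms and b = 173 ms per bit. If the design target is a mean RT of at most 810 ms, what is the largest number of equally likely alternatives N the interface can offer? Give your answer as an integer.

7

Set 291 + 173·log₂(N + 1) ≤ 810.
log₂(N + 1) ≤ (810 − 291) / 173 = 3.0000.
N + 1 ≤ 2^3.0000 = 8.0000.
N ≤ 7.0000, so the largest integer N is 7.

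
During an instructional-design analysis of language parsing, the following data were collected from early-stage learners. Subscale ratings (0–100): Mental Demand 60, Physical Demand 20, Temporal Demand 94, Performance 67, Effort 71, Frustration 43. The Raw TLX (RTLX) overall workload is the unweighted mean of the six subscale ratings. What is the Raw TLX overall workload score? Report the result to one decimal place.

Sum of ratings = 60 + 20 + 94 + 67 + 71 + 43 = 355.
RTLX = 355 / 6 = 59.1667 ≈ 59.2.

59.2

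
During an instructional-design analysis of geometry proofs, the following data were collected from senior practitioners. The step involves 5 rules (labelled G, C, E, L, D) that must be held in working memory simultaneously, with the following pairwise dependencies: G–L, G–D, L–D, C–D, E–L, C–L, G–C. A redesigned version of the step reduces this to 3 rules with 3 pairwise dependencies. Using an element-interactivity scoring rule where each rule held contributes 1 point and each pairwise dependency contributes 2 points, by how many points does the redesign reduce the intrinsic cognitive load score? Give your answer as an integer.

10

Original: 5 × 1 + 7 × 2 = 5 + 14 = 19.
Redesigned: 3 × 1 + 3 × 2 = 3 + 6 = 9.
Reduction = 19 − 9 = 10.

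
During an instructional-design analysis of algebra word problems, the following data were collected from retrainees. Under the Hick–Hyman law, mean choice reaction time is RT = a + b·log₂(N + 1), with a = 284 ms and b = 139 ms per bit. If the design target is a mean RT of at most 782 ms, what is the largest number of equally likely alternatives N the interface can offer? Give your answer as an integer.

10

Set 284 + 139·log₂(N + 1) ≤ 782.
log₂(N + 1) ≤ (782 − 284) / 139 = 3.5827.
N + 1 ≤ 2^3.5827 = 11.9812.
N ≤ 10.9812, so the largest integer N is 10.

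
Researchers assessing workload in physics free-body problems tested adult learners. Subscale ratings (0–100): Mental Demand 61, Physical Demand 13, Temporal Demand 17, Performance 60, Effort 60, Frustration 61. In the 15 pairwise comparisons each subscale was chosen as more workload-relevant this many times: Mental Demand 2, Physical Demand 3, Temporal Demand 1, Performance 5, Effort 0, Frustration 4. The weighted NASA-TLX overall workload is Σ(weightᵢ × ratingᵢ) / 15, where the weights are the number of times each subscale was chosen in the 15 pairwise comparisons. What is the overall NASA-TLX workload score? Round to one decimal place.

The tallies are the weights (they sum to 15).
Weighted sum = 2·61 + 3·13 + 1·17 + 5·60 + 0·60 + 4·61
            = 122 + 39 + 17 + 300 + 0 + 244 = 722.
Overall workload = 722 / 15 = 48.1333 ≈ 48.1.

48.1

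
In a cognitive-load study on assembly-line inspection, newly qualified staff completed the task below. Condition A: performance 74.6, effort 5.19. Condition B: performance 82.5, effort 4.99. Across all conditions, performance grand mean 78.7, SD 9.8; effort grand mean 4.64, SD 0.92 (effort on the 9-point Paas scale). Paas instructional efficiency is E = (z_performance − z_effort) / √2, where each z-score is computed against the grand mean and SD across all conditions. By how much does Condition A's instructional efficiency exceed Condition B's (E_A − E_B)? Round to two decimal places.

Condition A: z_P = (74.6 − 78.7)/9.8 = -0.4184; z_E = (5.19 − 4.64)/0.92 = 0.5978; E_A = (-0.4184 − 0.5978)/√2 = -0.7186.
Condition B: z_P = (82.5 − 78.7)/9.8 = 0.3878; z_E = (4.99 − 4.64)/0.92 = 0.3804; E_B = (0.3878 − 0.3804)/√2 = 0.0052.
E_A − E_B = -0.7186 − 0.0052 = -0.7238 ≈ -0.72.

-0.72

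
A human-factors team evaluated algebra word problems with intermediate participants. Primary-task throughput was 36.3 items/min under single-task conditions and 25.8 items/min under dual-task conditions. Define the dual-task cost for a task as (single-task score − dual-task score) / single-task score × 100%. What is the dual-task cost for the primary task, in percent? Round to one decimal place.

Cost = (36.3 − 25.8) / 36.3 × 100%
     = 10.5000 / 36.3 × 100% = 28.9256%.
≈ 28.9%.

28.9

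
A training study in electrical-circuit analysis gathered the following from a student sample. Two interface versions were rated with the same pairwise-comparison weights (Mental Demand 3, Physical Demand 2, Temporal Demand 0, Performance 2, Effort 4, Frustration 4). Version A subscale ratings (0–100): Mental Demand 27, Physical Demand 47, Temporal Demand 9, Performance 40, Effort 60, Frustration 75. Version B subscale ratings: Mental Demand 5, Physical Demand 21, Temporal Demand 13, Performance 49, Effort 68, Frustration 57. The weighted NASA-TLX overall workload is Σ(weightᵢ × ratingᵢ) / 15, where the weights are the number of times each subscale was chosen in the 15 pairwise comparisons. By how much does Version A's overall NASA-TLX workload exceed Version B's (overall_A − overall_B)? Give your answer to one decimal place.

9.3

Version A weighted sum = 3·27 + 2·47 + 0·9 + 2·40 + 4·60 + 4·75 = 81 + 94 + 0 + 80 + 240 + 300 = 795; overall_A = 795/15 = 53.0000.
Version B weighted sum = 3·5 + 2·21 + 0·13 + 2·49 + 4·68 + 4·57 = 15 + 42 + 0 + 98 + 272 + 228 = 655; overall_B = 655/15 = 43.6667.
Difference = 53.0000 − 43.6667 = 9.3333 ≈ 9.3.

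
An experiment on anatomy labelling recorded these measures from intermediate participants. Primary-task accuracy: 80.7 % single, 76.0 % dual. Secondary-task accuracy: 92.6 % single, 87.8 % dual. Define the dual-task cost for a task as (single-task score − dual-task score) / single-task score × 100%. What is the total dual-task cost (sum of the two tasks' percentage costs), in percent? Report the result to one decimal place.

11.0

Primary cost = (80.7 − 76.0) / 80.7 × 100% = 5.8240%.
Secondary cost = (92.6 − 87.8) / 92.6 × 100% = 5.1836%.
Total = 5.8240% + 5.1836% = 11.0076% ≈ 11.0%.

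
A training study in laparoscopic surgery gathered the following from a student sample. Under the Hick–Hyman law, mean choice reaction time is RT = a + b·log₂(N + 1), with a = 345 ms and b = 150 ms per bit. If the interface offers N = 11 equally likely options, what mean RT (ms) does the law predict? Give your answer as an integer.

883

log₂(11 + 1) = log₂(12) = 3.5850.
RT = 345 + 150 × 3.5850 = 345 + 537.7500 = 882.7500 ms.
≈ 883 ms.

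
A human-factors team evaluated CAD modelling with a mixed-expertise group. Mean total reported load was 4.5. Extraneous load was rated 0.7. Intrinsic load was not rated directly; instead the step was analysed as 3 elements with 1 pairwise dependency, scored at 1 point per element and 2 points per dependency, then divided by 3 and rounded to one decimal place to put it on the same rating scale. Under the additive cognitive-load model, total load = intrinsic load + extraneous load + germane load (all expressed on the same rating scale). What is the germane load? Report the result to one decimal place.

2.1

Intrinsic (element-interactivity): (3 × 1 + 1 × 2) / 3 = 5 / 3 = 1.6667 → 1.7.
germane load = total − intrinsic − extraneous
             = 4.5 − 1.7 − 0.7 = 2.1.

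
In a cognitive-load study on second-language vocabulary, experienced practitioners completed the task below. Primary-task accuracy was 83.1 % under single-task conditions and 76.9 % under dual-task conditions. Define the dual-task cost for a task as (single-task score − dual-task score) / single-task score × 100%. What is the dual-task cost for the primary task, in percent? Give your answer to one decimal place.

7.5

Cost = (83.1 − 76.9) / 83.1 × 100%
     = 6.2000 / 83.1 × 100% = 7.4609%.
≈ 7.5%.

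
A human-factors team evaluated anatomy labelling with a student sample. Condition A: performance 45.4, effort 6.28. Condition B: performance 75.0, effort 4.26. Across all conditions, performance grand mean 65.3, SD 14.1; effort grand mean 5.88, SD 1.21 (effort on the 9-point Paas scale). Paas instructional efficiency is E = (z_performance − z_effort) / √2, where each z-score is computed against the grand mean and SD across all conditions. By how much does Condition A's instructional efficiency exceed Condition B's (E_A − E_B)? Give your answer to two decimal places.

Condition A: z_P = (45.4 − 65.3)/14.1 = -1.4113; z_E = (6.28 − 5.88)/1.21 = 0.3306; E_A = (-1.4113 − 0.3306)/√2 = -1.2317.
Condition B: z_P = (75.0 − 65.3)/14.1 = 0.6879; z_E = (4.26 − 5.88)/1.21 = -1.3388; E_B = (0.6879 − (-1.3388))/√2 = 1.4331.
E_A − E_B = -1.2317 − 1.4331 = -2.6648 ≈ -2.66.

-2.66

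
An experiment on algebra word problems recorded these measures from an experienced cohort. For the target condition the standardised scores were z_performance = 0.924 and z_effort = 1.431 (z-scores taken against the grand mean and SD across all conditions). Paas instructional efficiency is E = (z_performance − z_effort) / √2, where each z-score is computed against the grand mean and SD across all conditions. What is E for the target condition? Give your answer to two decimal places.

z_P − z_E = 0.924 − 1.431 = -0.5070.
E = -0.5070 / √2 = -0.5070 / 1.41421 = -0.3585 ≈ -0.36.

-0.36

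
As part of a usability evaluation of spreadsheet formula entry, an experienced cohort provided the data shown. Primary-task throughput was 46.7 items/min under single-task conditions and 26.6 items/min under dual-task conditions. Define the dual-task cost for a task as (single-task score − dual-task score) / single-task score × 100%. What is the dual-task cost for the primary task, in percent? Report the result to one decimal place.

43.0

Cost = (46.7 − 26.6) / 46.7 × 100%
     = 20.1000 / 46.7 × 100% = 43.0407%.
≈ 43.0%.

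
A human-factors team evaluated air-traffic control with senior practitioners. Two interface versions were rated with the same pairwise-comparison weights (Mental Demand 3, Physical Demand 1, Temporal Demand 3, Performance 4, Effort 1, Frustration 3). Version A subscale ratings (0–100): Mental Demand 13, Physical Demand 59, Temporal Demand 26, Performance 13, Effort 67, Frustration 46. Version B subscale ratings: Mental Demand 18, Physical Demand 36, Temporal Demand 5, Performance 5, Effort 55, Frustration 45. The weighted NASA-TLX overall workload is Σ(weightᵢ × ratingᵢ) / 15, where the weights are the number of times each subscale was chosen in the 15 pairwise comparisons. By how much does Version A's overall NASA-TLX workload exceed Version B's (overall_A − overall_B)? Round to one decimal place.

Version A weighted sum = 3·13 + 1·59 + 3·26 + 4·13 + 1·67 + 3·46 = 39 + 59 + 78 + 52 + 67 + 138 = 433; overall_A = 433/15 = 28.8667.
Version B weighted sum = 3·18 + 1·36 + 3·5 + 4·5 + 1·55 + 3·45 = 54 + 36 + 15 + 20 + 55 + 135 = 315; overall_B = 315/15 = 21.0000.
Difference = 28.8667 − 21.0000 = 7.8667 ≈ 7.9.

7.9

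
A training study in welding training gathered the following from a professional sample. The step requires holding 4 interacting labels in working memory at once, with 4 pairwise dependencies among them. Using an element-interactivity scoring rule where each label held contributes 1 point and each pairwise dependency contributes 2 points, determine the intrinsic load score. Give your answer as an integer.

12

Element contribution: 4 × 1 = 4.
Interaction contribution: 4 × 2 = 8.
Intrinsic load = 4 + 8 = 12.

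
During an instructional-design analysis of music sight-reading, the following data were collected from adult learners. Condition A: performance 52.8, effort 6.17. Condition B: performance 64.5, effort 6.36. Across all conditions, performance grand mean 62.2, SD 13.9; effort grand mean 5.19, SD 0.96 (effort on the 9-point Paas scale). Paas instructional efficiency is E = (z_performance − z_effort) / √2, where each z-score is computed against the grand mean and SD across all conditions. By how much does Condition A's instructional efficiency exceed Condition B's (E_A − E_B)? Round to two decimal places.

-0.46

Condition A: z_P = (52.8 − 62.2)/13.9 = -0.6763; z_E = (6.17 − 5.19)/0.96 = 1.0208; E_A = (-0.6763 − 1.0208)/√2 = -1.2000.
Condition B: z_P = (64.5 − 62.2)/13.9 = 0.1655; z_E = (6.36 − 5.19)/0.96 = 1.2188; E_B = (0.1655 − 1.2188)/√2 = -0.7448.
E_A − E_B = -1.2000 − (-0.7448) = -0.4552 ≈ -0.46.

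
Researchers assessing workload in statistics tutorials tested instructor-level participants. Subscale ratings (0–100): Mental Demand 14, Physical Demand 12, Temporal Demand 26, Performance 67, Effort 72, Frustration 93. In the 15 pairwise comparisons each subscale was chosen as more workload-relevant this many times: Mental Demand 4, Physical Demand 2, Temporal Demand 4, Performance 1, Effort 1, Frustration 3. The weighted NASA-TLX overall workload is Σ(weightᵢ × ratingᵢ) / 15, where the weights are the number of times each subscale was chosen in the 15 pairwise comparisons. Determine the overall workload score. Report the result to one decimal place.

40.1

The tallies are the weights (they sum to 15).
Weighted sum = 4·14 + 2·12 + 4·26 + 1·67 + 1·72 + 3·93
            = 56 + 24 + 104 + 67 + 72 + 279 = 602.
Overall workload = 602 / 15 = 40.1333 ≈ 40.1.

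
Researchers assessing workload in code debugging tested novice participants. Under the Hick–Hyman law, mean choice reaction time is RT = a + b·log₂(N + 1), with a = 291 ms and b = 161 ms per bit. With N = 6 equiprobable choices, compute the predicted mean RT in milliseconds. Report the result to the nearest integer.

743

log₂(6 + 1) = log₂(7) = 2.8074.
RT = 291 + 161 × 2.8074 = 291 + 451.9914 = 742.9914 ms.
≈ 743 ms.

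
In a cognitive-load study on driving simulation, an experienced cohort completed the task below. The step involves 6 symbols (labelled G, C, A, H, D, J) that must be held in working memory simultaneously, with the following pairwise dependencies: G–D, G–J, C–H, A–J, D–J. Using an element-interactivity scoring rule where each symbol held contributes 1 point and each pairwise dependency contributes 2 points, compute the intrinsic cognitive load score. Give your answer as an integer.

Count of symbols held simultaneously: 6.
Count of pairwise dependencies listed: 5.
Element contribution: 6 × 1 = 6.
Interaction contribution: 5 × 2 = 10.
Intrinsic load = 6 + 10 = 16.

16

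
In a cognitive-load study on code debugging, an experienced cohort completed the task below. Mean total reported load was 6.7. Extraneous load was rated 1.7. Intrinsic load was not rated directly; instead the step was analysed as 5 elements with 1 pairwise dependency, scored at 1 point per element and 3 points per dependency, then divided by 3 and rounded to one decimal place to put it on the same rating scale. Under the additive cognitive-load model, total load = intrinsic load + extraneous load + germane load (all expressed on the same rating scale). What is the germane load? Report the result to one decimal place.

2.3

Intrinsic (element-interactivity): (5 × 1 + 1 × 3) / 3 = 8 / 3 = 2.6667 → 2.7.
germane load = total − intrinsic − extraneous
             = 6.7 − 2.7 − 1.7 = 2.3.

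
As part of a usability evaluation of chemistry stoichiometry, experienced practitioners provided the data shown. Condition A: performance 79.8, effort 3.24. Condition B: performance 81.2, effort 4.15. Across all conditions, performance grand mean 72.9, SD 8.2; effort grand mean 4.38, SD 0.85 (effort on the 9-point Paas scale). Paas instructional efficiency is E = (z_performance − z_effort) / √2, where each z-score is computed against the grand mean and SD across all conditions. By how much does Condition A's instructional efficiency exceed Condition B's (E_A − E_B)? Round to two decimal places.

0.64

Condition A: z_P = (79.8 − 72.9)/8.2 = 0.8415; z_E = (3.24 − 4.38)/0.85 = -1.3412; E_A = (0.8415 − (-1.3412))/√2 = 1.5434.
Condition B: z_P = (81.2 − 72.9)/8.2 = 1.0122; z_E = (4.15 − 4.38)/0.85 = -0.2706; E_B = (1.0122 − (-0.2706))/√2 = 0.9071.
E_A − E_B = 1.5434 − 0.9071 = 0.6363 ≈ 0.64.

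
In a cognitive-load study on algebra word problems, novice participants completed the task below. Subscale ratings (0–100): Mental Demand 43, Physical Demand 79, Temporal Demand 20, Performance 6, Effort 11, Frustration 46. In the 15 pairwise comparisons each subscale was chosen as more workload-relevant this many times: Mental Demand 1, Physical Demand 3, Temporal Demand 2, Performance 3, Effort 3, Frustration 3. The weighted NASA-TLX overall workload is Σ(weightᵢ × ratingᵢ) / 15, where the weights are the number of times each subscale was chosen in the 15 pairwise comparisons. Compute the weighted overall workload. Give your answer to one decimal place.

The tallies are the weights (they sum to 15).
Weighted sum = 1·43 + 3·79 + 2·20 + 3·6 + 3·11 + 3·46
            = 43 + 237 + 40 + 18 + 33 + 138 = 509.
Overall workload = 509 / 15 = 33.9333 ≈ 33.9.

33.9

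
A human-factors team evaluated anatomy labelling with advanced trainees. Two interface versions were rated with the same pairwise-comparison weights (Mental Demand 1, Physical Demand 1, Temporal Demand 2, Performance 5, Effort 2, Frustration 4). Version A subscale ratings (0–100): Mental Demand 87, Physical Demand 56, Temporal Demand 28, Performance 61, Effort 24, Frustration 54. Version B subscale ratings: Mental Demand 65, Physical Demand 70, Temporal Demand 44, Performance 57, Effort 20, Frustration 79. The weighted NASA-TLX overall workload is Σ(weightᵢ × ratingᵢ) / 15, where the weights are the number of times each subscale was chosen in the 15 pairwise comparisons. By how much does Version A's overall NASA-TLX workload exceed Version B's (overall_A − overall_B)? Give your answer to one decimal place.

Version A weighted sum = 1·87 + 1·56 + 2·28 + 5·61 + 2·24 + 4·54 = 87 + 56 + 56 + 305 + 48 + 216 = 768; overall_A = 768/15 = 51.2000.
Version B weighted sum = 1·65 + 1·70 + 2·44 + 5·57 + 2·20 + 4·79 = 65 + 70 + 88 + 285 + 40 + 316 = 864; overall_B = 864/15 = 57.6000.
Difference = 51.2000 − 57.6000 = -6.4000 ≈ -6.4.

-6.4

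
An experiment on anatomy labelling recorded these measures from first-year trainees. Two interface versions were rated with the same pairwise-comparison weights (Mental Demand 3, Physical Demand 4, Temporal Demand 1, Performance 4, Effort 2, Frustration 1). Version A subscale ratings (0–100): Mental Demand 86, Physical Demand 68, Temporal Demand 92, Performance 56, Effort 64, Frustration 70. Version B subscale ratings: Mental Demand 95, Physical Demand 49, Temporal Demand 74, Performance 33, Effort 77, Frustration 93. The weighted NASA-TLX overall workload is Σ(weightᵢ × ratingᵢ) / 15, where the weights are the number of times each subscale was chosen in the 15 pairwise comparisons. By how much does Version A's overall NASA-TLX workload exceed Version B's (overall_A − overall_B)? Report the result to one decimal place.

7.3

Version A weighted sum = 3·86 + 4·68 + 1·92 + 4·56 + 2·64 + 1·70 = 258 + 272 + 92 + 224 + 128 + 70 = 1044; overall_A = 1044/15 = 69.6000.
Version B weighted sum = 3·95 + 4·49 + 1·74 + 4·33 + 2·77 + 1·93 = 285 + 196 + 74 + 132 + 154 + 93 = 934; overall_B = 934/15 = 62.2667.
Difference = 69.6000 − 62.2667 = 7.3333 ≈ 7.3.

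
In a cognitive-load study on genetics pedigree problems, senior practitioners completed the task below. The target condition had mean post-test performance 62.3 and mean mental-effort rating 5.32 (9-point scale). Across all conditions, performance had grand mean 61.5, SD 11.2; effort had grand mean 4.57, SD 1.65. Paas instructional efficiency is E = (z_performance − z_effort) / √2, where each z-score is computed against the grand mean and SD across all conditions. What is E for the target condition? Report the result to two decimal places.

-0.27

z_performance = (62.3 − 61.5) / 11.2 = 0.8000 / 11.2 = 0.0714.
z_effort = (5.32 − 4.57) / 1.65 = 0.7500 / 1.65 = 0.4545.
z_P − z_E = 0.0714 − 0.4545 = -0.3831.
E = -0.3831 / √2 = -0.3831 / 1.41421 = -0.2709 ≈ -0.27.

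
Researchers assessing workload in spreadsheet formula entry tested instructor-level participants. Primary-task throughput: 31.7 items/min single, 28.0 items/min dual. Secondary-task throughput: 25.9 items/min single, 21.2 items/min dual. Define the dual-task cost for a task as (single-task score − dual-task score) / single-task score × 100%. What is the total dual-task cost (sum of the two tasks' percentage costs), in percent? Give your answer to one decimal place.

Primary cost = (31.7 − 28.0) / 31.7 × 100% = 11.6719%.
Secondary cost = (25.9 − 21.2) / 25.9 × 100% = 18.1467%.
Total = 11.6719% + 18.1467% = 29.8186% ≈ 29.8%.

29.8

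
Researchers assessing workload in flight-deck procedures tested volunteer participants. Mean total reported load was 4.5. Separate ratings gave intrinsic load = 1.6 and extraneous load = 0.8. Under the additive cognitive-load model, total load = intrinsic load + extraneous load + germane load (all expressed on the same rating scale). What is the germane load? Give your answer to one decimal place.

2.1

germane load = total − intrinsic − extraneous
             = 4.5 − 1.6 − 0.8 = 2.1.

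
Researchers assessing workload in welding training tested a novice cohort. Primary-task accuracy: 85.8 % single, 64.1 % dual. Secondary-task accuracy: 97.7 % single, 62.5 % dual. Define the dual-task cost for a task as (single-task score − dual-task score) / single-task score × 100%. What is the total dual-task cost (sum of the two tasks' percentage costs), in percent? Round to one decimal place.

Primary cost = (85.8 − 64.1) / 85.8 × 100% = 25.2914%.
Secondary cost = (97.7 − 62.5) / 97.7 × 100% = 36.0287%.
Total = 25.2914% + 36.0287% = 61.3201% ≈ 61.3%.

61.3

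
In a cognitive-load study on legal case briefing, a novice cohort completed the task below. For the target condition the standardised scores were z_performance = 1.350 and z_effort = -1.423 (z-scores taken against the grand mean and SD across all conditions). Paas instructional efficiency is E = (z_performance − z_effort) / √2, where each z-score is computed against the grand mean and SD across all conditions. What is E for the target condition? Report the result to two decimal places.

1.96

z_P − z_E = 1.350 − (-1.423) = 2.7730.
E = 2.7730 / √2 = 2.7730 / 1.41421 = 1.9608 ≈ 1.96.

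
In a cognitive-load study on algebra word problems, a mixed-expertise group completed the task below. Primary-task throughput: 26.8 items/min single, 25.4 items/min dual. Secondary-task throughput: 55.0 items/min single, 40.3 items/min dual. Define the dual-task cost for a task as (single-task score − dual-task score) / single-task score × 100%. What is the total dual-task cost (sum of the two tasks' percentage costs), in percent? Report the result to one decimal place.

Primary cost = (26.8 − 25.4) / 26.8 × 100% = 5.2239%.
Secondary cost = (55.0 − 40.3) / 55.0 × 100% = 26.7273%.
Total = 5.2239% + 26.7273% = 31.9512% ≈ 32.0%.

32.0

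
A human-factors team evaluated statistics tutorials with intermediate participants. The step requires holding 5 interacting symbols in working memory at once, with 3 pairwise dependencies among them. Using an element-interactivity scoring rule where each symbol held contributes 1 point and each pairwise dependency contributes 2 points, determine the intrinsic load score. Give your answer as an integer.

11

Element contribution: 5 × 1 = 5.
Interaction contribution: 3 × 2 = 6.
Intrinsic load = 5 + 6 = 11.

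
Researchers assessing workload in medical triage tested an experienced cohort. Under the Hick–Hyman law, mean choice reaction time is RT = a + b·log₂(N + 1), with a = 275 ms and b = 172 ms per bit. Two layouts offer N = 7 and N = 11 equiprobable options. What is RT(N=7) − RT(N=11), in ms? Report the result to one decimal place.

RT(7) = 275 + 172·log₂(8) = 275 + 172·3.0000 = 791.0000 ms.
RT(11) = 275 + 172·log₂(12) = 275 + 172·3.5850 = 891.6200 ms.
Difference = 791.0000 − 891.6200 = -100.6200 ≈ -100.6 ms.

-100.6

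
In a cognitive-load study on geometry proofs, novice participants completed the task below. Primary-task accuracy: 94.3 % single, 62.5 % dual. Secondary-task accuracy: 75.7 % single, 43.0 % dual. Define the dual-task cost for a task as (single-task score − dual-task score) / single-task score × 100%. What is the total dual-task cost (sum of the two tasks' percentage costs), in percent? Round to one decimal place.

76.9

Primary cost = (94.3 − 62.5) / 94.3 × 100% = 33.7222%.
Secondary cost = (75.7 − 43.0) / 75.7 × 100% = 43.1968%.
Total = 33.7222% + 43.1968% = 76.9190% ≈ 76.9%.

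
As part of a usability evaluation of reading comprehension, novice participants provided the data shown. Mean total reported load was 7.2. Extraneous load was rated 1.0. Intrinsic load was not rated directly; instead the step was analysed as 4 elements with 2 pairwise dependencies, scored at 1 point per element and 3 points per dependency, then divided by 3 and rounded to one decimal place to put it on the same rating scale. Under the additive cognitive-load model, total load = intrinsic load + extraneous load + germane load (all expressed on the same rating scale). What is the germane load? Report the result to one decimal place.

2.9

Intrinsic (element-interactivity): (4 × 1 + 2 × 3) / 3 = 10 / 3 = 3.3333 → 3.3.
germane load = total − intrinsic − extraneous
             = 7.2 − 3.3 − 1.0 = 2.9.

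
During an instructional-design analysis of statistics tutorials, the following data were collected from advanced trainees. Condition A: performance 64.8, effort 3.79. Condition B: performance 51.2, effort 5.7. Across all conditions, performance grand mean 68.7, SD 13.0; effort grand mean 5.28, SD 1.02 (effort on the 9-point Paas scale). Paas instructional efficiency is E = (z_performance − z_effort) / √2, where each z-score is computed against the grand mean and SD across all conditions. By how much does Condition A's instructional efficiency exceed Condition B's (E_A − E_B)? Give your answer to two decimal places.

2.06

Condition A: z_P = (64.8 − 68.7)/13.0 = -0.3000; z_E = (3.79 − 5.28)/1.02 = -1.4608; E_A = (-0.3000 − (-1.4608))/√2 = 0.8208.
Condition B: z_P = (51.2 − 68.7)/13.0 = -1.3462; z_E = (5.7 − 5.28)/1.02 = 0.4118; E_B = (-1.3462 − 0.4118)/√2 = -1.2431.
E_A − E_B = 0.8208 − (-1.2431) = 2.0639 ≈ 2.06.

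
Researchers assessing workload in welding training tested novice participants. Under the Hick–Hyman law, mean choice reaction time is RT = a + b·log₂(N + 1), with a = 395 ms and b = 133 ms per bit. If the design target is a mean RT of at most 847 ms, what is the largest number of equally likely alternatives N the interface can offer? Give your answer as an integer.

Set 395 + 133·log₂(N + 1) ≤ 847.
log₂(N + 1) ≤ (847 − 395) / 133 = 3.3985.
N + 1 ≤ 2^3.3985 = 10.5451.
N ≤ 9.5451, so the largest integer N is 9.

9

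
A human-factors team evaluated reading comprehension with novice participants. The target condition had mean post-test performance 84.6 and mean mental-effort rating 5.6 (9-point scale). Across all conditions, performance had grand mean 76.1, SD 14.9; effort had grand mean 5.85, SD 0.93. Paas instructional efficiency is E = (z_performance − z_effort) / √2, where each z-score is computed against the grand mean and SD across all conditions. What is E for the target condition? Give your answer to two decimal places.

z_performance = (84.6 − 76.1) / 14.9 = 8.5000 / 14.9 = 0.5705.
z_effort = (5.6 − 5.85) / 0.93 = -0.2500 / 0.93 = -0.2688.
z_P − z_E = 0.5705 − (-0.2688) = 0.8393.
E = 0.8393 / √2 = 0.8393 / 1.41421 = 0.5935 ≈ 0.59.

0.59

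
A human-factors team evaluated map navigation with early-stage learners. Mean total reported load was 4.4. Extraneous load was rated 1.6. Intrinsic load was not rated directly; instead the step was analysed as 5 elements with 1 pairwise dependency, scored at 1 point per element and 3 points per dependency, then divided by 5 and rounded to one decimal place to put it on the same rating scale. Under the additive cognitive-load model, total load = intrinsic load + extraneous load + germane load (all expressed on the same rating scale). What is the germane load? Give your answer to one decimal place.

1.2

Intrinsic (element-interactivity): (5 × 1 + 1 × 3) / 5 = 8 / 5 = 1.6000 → 1.6.
germane load = total − intrinsic − extraneous
             = 4.4 − 1.6 − 1.6 = 1.2.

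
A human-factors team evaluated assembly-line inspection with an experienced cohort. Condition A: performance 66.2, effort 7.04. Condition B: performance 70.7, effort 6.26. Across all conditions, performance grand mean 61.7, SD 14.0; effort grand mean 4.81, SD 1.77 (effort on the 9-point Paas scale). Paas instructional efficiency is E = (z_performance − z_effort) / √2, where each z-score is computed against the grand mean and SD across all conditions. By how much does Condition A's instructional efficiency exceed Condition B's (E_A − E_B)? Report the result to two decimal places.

-0.54

Condition A: z_P = (66.2 − 61.7)/14.0 = 0.3214; z_E = (7.04 − 4.81)/1.77 = 1.2599; E_A = (0.3214 − 1.2599)/√2 = -0.6636.
Condition B: z_P = (70.7 − 61.7)/14.0 = 0.6429; z_E = (6.26 − 4.81)/1.77 = 0.8192; E_B = (0.6429 − 0.8192)/√2 = -0.1247.
E_A − E_B = -0.6636 − (-0.1247) = -0.5389 ≈ -0.54.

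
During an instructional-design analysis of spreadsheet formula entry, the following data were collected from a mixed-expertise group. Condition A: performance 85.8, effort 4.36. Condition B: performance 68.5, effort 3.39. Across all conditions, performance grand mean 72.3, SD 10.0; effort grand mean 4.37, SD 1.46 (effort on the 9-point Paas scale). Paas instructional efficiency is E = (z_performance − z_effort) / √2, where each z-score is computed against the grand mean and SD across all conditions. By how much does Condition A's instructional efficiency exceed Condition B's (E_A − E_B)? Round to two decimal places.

Condition A: z_P = (85.8 − 72.3)/10.0 = 1.3500; z_E = (4.36 − 4.37)/1.46 = -0.0068; E_A = (1.3500 − (-0.0068))/√2 = 0.9594.
Condition B: z_P = (68.5 − 72.3)/10.0 = -0.3800; z_E = (3.39 − 4.37)/1.46 = -0.6712; E_B = (-0.3800 − (-0.6712))/√2 = 0.2059.
E_A − E_B = 0.9594 − 0.2059 = 0.7535 ≈ 0.75.

0.75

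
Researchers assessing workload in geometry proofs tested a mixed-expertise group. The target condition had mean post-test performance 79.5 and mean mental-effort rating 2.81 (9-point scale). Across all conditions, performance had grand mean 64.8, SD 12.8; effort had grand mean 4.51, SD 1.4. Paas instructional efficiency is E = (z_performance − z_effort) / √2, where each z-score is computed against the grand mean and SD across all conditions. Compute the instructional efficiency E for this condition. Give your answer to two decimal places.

z_performance = (79.5 − 64.8) / 12.8 = 14.7000 / 12.8 = 1.1484.
z_effort = (2.81 − 4.51) / 1.4 = -1.7000 / 1.4 = -1.2143.
z_P − z_E = 1.1484 − (-1.2143) = 2.3627.
E = 2.3627 / √2 = 2.3627 / 1.41421 = 1.6707 ≈ 1.67.

1.67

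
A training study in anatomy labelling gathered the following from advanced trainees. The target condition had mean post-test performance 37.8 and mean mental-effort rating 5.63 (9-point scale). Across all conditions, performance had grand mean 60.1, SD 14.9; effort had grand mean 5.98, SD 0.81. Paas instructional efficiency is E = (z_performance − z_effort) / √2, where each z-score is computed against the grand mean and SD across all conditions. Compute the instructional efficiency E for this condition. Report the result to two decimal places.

z_performance = (37.8 − 60.1) / 14.9 = -22.3000 / 14.9 = -1.4966.
z_effort = (5.63 − 5.98) / 0.81 = -0.3500 / 0.81 = -0.4321.
z_P − z_E = -1.4966 − (-0.4321) = -1.0645.
E = -1.0645 / √2 = -1.0645 / 1.41421 = -0.7527 ≈ -0.75.

-0.75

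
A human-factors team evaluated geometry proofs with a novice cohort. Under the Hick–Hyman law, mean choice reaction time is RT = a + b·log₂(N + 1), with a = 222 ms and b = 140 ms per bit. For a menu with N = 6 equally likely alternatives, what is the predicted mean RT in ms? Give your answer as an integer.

615

log₂(6 + 1) = log₂(7) = 2.8074.
RT = 222 + 140 × 2.8074 = 222 + 393.0360 = 615.0360 ms.
≈ 615 ms.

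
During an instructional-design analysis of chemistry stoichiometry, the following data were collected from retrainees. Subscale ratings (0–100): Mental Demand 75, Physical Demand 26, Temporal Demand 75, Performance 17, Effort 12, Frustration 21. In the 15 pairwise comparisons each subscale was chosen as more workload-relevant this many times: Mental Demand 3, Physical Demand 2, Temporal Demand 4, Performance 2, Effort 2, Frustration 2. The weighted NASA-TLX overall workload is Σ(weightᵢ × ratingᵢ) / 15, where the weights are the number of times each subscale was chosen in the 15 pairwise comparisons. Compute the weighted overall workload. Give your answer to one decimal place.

45.1

The tallies are the weights (they sum to 15).
Weighted sum = 3·75 + 2·26 + 4·75 + 2·17 + 2·12 + 2·21
            = 225 + 52 + 300 + 34 + 24 + 42 = 677.
Overall workload = 677 / 15 = 45.1333 ≈ 45.1.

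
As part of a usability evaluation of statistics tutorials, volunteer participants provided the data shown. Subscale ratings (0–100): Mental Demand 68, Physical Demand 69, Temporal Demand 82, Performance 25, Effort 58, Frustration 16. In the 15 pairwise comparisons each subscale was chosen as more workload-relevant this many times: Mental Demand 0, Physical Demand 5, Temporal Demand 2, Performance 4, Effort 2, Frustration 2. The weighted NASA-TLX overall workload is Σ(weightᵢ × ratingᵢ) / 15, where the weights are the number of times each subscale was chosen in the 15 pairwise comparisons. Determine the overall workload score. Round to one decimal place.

50.5

The tallies are the weights (they sum to 15).
Weighted sum = 0·68 + 5·69 + 2·82 + 4·25 + 2·58 + 2·16
            = 0 + 345 + 164 + 100 + 116 + 32 = 757.
Overall workload = 757 / 15 = 50.4667 ≈ 50.5.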